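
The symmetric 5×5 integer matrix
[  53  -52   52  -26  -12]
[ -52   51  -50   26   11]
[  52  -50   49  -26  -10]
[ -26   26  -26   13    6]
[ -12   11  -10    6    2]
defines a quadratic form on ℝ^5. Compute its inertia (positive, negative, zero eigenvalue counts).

Answer: (4, 1, 0)

Derivation:
step 0: pivot 53 → sign +
step 1: pivot -1/53 → sign −
step 2: pivot 53 → sign +
step 3: pivot 13/53 → sign +
step 4: pivot 3/13 → sign +
signature = (4, 1, 0)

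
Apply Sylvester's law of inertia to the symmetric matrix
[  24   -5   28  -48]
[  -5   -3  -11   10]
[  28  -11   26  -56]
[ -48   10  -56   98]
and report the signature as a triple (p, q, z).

Answer: (2, 2, 0)

Derivation:
step 0: pivot 24 → sign +
step 1: pivot -97/24 → sign −
step 2: pivot -6/97 → sign −
step 3: pivot 2 → sign +
signature = (2, 2, 0)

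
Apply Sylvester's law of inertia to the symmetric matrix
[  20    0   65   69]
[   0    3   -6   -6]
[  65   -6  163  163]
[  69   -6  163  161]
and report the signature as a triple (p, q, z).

Answer: (3, 1, 0)

Derivation:
step 0: pivot 20 → sign +
step 1: pivot 3 → sign +
step 2: pivot -241/4 → sign −
step 3: pivot 6/1205 → sign +
signature = (3, 1, 0)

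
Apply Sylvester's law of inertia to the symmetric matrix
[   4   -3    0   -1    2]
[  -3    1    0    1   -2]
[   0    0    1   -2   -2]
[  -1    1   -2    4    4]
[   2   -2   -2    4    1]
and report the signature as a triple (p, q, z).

step 0: pivot 4 → sign +
step 1: pivot -5/4 → sign −
step 2: pivot 1 → sign +
step 3: pivot -1/5 → sign −
step 4: pivot -3 → sign −
signature = (2, 3, 0)

Answer: (2, 3, 0)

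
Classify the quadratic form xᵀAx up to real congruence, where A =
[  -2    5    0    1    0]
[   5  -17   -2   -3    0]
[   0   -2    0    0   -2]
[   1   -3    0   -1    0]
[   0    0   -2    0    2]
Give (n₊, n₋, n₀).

step 0: pivot -2 → sign −
step 1: pivot -9/2 → sign −
step 2: pivot 8/9 → sign +
step 3: pivot -1/2 → sign −
step 4: pivot -2 → sign −
signature = (1, 4, 0)

Answer: (1, 4, 0)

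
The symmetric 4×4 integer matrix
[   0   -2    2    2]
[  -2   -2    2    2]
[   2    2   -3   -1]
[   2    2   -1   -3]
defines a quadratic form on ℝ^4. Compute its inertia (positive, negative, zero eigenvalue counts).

Answer: (1, 2, 1)

Derivation:
step 0: pivot -2 → sign −
step 1: pivot 2 → sign +
step 2: pivot -1 → sign −
step 3: row/col 3 already zero → sign 0
signature = (1, 2, 1)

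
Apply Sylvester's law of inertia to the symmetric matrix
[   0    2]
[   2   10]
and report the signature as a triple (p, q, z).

step 0: pivot 10 → sign +
step 1: pivot -2/5 → sign −
signature = (1, 1, 0)

Answer: (1, 1, 0)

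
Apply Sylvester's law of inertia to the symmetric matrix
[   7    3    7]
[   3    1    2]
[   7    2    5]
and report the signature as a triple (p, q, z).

Answer: (2, 1, 0)

Derivation:
step 0: pivot 7 → sign +
step 1: pivot -2/7 → sign −
step 2: pivot 3/2 → sign +
signature = (2, 1, 0)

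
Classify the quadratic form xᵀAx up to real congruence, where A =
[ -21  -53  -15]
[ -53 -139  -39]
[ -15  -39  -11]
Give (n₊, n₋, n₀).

step 0: pivot -21 → sign −
step 1: pivot -110/21 → sign −
step 2: pivot -2/55 → sign −
signature = (0, 3, 0)

Answer: (0, 3, 0)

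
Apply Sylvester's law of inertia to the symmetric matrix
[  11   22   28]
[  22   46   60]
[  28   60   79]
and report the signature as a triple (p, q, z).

step 0: pivot 11 → sign +
step 1: pivot 2 → sign +
step 2: pivot -3/11 → sign −
signature = (2, 1, 0)

Answer: (2, 1, 0)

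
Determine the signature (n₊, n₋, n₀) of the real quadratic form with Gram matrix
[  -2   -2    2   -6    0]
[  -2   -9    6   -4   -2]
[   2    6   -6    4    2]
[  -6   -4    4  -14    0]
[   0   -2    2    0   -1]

Answer: (1, 4, 0)

Derivation:
step 0: pivot -2 → sign −
step 1: pivot -7 → sign −
step 2: pivot -12/7 → sign −
step 3: pivot 5 → sign +
step 4: pivot -1/5 → sign −
signature = (1, 4, 0)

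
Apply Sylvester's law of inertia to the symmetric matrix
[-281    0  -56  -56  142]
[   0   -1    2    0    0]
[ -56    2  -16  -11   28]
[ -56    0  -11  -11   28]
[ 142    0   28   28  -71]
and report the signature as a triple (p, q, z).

Answer: (2, 3, 0)

Derivation:
step 0: pivot -281 → sign −
step 1: pivot -1 → sign −
step 2: pivot -236/281 → sign −
step 3: pivot 45/236 → sign +
step 4: pivot 1/5 → sign +
signature = (2, 3, 0)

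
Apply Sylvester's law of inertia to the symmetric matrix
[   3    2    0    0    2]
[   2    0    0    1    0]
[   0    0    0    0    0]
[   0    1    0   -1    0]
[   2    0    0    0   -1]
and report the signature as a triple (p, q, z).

step 0: pivot 3 → sign +
step 1: pivot -4/3 → sign −
step 2: pivot -1/4 → sign −
step 3: pivot 3 → sign +
step 4: row/col 4 already zero → sign 0
signature = (2, 2, 1)

Answer: (2, 2, 1)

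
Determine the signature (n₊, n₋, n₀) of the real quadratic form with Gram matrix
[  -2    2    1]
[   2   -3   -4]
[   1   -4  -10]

step 0: pivot -2 → sign −
step 1: pivot -1 → sign −
step 2: pivot -1/2 → sign −
signature = (0, 3, 0)

Answer: (0, 3, 0)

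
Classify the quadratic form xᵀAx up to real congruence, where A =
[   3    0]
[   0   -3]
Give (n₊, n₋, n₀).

Answer: (1, 1, 0)

Derivation:
step 0: pivot 3 → sign +
step 1: pivot -3 → sign −
signature = (1, 1, 0)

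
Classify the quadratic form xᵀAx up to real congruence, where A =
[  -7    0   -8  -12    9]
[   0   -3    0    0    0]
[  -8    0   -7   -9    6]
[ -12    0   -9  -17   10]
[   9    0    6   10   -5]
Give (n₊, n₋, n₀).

step 0: pivot -7 → sign −
step 1: pivot -3 → sign −
step 2: pivot 15/7 → sign +
step 3: pivot -34/5 → sign −
step 4: pivot 6/17 → sign +
signature = (2, 3, 0)

Answer: (2, 3, 0)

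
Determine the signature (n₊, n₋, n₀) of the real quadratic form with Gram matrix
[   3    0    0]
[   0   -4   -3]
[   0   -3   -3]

step 0: pivot 3 → sign +
step 1: pivot -4 → sign −
step 2: pivot -3/4 → sign −
signature = (1, 2, 0)

Answer: (1, 2, 0)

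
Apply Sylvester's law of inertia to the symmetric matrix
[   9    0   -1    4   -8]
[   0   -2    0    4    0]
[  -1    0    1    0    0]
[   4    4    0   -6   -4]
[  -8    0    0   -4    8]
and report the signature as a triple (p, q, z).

Answer: (2, 1, 2)

Derivation:
step 0: pivot 9 → sign +
step 1: pivot -2 → sign −
step 2: pivot 8/9 → sign +
step 3: row/col 3 already zero → sign 0
step 4: row/col 4 already zero → sign 0
signature = (2, 1, 2)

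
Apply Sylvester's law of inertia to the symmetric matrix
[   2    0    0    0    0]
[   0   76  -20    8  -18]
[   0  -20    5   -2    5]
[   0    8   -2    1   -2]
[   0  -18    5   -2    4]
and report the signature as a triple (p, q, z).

step 0: pivot 2 → sign +
step 1: pivot 76 → sign +
step 2: pivot -5/19 → sign −
step 3: pivot 1/5 → sign +
step 4: row/col 4 already zero → sign 0
signature = (3, 1, 1)

Answer: (3, 1, 1)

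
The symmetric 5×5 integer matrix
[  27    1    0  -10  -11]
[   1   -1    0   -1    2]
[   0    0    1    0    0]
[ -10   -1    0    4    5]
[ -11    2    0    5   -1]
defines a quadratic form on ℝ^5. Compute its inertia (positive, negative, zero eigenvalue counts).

step 0: pivot 27 → sign +
step 1: pivot -28/27 → sign −
step 2: pivot 1 → sign +
step 3: pivot 19/28 → sign +
step 4: pivot -6/19 → sign −
signature = (3, 2, 0)

Answer: (3, 2, 0)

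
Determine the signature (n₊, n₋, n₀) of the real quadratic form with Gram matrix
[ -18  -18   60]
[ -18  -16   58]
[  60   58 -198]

Answer: (1, 1, 1)

Derivation:
step 0: pivot -18 → sign −
step 1: pivot 2 → sign +
step 2: row/col 2 already zero → sign 0
signature = (1, 1, 1)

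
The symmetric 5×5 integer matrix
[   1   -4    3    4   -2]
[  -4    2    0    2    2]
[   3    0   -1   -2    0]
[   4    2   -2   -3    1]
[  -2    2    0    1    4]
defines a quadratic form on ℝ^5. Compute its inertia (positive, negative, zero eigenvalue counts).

step 0: pivot 1 → sign +
step 1: pivot -14 → sign −
step 2: pivot 2/7 → sign +
step 3: pivot -3 → sign −
step 4: pivot 3 → sign +
signature = (3, 2, 0)

Answer: (3, 2, 0)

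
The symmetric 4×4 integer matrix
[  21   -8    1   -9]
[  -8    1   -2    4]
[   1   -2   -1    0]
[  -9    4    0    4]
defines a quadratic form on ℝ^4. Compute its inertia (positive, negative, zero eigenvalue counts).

step 0: pivot 21 → sign +
step 1: pivot -43/21 → sign −
step 2: pivot 10/43 → sign +
step 3: pivot 3/10 → sign +
signature = (3, 1, 0)

Answer: (3, 1, 0)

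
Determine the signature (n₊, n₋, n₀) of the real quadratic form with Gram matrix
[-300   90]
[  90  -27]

step 0: pivot -300 → sign −
step 1: row/col 1 already zero → sign 0
signature = (0, 1, 1)

Answer: (0, 1, 1)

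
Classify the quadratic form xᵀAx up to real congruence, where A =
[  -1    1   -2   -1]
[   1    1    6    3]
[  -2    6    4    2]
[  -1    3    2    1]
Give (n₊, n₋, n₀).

Answer: (1, 1, 2)

Derivation:
step 0: pivot -1 → sign −
step 1: pivot 2 → sign +
step 2: row/col 2 already zero → sign 0
step 3: row/col 3 already zero → sign 0
signature = (1, 1, 2)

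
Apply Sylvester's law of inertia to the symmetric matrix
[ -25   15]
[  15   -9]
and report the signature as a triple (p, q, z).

Answer: (0, 1, 1)

Derivation:
step 0: pivot -25 → sign −
step 1: row/col 1 already zero → sign 0
signature = (0, 1, 1)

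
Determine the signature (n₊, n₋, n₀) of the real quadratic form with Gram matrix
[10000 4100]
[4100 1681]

step 0: pivot 10000 → sign +
step 1: row/col 1 already zero → sign 0
signature = (1, 0, 1)

Answer: (1, 0, 1)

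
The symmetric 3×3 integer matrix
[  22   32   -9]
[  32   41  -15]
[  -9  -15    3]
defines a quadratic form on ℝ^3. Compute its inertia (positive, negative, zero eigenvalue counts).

step 0: pivot 22 → sign +
step 1: pivot -61/11 → sign −
step 2: pivot -3/122 → sign −
signature = (1, 2, 0)

Answer: (1, 2, 0)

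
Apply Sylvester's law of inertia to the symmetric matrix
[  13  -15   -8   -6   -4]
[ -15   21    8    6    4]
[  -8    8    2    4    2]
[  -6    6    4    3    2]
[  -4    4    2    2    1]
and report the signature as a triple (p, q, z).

Answer: (2, 2, 1)

Derivation:
step 0: pivot 13 → sign +
step 1: pivot 48/13 → sign +
step 2: pivot -10/3 → sign −
step 3: pivot -1/5 → sign −
step 4: row/col 4 already zero → sign 0
signature = (2, 2, 1)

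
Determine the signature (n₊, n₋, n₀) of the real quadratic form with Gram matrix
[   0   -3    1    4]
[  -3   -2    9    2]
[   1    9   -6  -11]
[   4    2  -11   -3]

Answer: (2, 2, 0)

Derivation:
step 0: pivot -2 → sign −
step 1: pivot 9/2 → sign +
step 2: pivot -2/9 → sign −
step 3: pivot 3/2 → sign +
signature = (2, 2, 0)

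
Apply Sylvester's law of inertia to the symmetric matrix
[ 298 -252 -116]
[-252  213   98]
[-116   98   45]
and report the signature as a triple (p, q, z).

Answer: (1, 2, 0)

Derivation:
step 0: pivot 298 → sign +
step 1: pivot -15/149 → sign −
step 2: pivot -1/15 → sign −
signature = (1, 2, 0)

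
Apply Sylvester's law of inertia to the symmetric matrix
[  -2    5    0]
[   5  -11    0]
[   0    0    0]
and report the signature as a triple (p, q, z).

step 0: pivot -2 → sign −
step 1: pivot 3/2 → sign +
step 2: row/col 2 already zero → sign 0
signature = (1, 1, 1)

Answer: (1, 1, 1)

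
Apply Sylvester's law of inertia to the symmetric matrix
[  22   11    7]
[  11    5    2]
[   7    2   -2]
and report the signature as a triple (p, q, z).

Answer: (2, 1, 0)

Derivation:
step 0: pivot 22 → sign +
step 1: pivot -1/2 → sign −
step 2: pivot 3/11 → sign +
signature = (2, 1, 0)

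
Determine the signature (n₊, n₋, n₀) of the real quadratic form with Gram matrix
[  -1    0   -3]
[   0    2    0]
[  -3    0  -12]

Answer: (1, 2, 0)

Derivation:
step 0: pivot -1 → sign −
step 1: pivot 2 → sign +
step 2: pivot -3 → sign −
signature = (1, 2, 0)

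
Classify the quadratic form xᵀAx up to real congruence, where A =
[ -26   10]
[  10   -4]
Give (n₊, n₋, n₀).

step 0: pivot -26 → sign −
step 1: pivot -2/13 → sign −
signature = (0, 2, 0)

Answer: (0, 2, 0)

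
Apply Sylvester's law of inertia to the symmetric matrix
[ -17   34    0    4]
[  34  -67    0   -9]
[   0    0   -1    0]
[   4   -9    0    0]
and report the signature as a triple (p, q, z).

step 0: pivot -17 → sign −
step 1: pivot 1 → sign +
step 2: pivot -1 → sign −
step 3: pivot -1/17 → sign −
signature = (1, 3, 0)

Answer: (1, 3, 0)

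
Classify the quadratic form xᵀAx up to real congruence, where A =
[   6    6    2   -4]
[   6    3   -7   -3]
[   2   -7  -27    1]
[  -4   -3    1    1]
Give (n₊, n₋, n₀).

step 0: pivot 6 → sign +
step 1: pivot -3 → sign −
step 2: pivot -2/3 → sign −
step 3: pivot -2/3 → sign −
signature = (1, 3, 0)

Answer: (1, 3, 0)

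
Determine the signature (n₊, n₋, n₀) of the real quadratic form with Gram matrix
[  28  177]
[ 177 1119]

Answer: (2, 0, 0)

Derivation:
step 0: pivot 28 → sign +
step 1: pivot 3/28 → sign +
signature = (2, 0, 0)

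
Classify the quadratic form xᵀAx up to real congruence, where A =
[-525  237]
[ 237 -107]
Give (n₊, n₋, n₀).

Answer: (0, 2, 0)

Derivation:
step 0: pivot -525 → sign −
step 1: pivot -2/175 → sign −
signature = (0, 2, 0)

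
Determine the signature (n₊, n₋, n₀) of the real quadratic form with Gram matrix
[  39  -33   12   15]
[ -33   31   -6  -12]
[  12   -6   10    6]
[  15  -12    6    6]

step 0: pivot 39 → sign +
step 1: pivot 40/13 → sign +
step 2: pivot 7/10 → sign +
step 3: pivot -3/14 → sign −
signature = (3, 1, 0)

Answer: (3, 1, 0)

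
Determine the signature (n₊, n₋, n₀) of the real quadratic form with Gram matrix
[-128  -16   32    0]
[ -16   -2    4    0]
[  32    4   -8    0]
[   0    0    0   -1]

Answer: (0, 2, 2)

Derivation:
step 0: pivot -128 → sign −
step 1: pivot -1 → sign −
step 2: row/col 2 already zero → sign 0
step 3: row/col 3 already zero → sign 0
signature = (0, 2, 2)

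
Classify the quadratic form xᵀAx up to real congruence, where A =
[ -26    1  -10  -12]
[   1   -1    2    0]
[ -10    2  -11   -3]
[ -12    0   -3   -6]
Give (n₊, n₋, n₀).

step 0: pivot -26 → sign −
step 1: pivot -25/26 → sign −
step 2: pivot -111/25 → sign −
step 3: pivot -3/37 → sign −
signature = (0, 4, 0)

Answer: (0, 4, 0)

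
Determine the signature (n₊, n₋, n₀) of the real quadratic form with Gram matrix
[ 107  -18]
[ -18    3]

step 0: pivot 107 → sign +
step 1: pivot -3/107 → sign −
signature = (1, 1, 0)

Answer: (1, 1, 0)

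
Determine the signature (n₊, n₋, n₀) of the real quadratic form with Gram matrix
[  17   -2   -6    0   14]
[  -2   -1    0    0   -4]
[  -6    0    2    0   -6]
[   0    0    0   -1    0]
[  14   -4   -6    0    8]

Answer: (3, 2, 0)

Derivation:
step 0: pivot 17 → sign +
step 1: pivot -21/17 → sign −
step 2: pivot 2/7 → sign +
step 3: pivot -1 → sign −
step 4: pivot 2/3 → sign +
signature = (3, 2, 0)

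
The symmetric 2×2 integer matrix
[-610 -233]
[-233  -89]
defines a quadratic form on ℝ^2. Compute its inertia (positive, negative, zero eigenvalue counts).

Answer: (0, 2, 0)

Derivation:
step 0: pivot -610 → sign −
step 1: pivot -1/610 → sign −
signature = (0, 2, 0)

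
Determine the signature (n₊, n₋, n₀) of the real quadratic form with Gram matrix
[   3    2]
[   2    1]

step 0: pivot 3 → sign +
step 1: pivot -1/3 → sign −
signature = (1, 1, 0)

Answer: (1, 1, 0)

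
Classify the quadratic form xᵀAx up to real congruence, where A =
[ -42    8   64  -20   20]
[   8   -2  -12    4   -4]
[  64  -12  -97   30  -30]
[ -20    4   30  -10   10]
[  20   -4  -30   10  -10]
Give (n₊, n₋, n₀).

step 0: pivot -42 → sign −
step 1: pivot -10/21 → sign −
step 2: pivot 3/5 → sign +
step 3: pivot -2/3 → sign −
step 4: row/col 4 already zero → sign 0
signature = (1, 3, 1)

Answer: (1, 3, 1)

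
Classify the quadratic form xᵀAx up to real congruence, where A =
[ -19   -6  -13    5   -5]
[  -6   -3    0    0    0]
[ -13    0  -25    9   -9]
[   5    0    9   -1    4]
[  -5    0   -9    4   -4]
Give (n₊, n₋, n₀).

Answer: (1, 4, 0)

Derivation:
step 0: pivot -19 → sign −
step 1: pivot -21/19 → sign −
step 2: pivot -6/7 → sign −
step 3: pivot 8/3 → sign +
step 4: pivot -3/8 → sign −
signature = (1, 4, 0)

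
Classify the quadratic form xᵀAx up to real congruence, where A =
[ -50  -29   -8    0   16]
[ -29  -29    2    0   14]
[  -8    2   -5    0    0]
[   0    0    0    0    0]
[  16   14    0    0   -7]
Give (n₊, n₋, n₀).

Answer: (0, 4, 1)

Derivation:
step 0: pivot -50 → sign −
step 1: pivot -609/50 → sign −
step 2: pivot -61/609 → sign −
step 3: pivot -3/61 → sign −
step 4: row/col 4 already zero → sign 0
signature = (0, 4, 1)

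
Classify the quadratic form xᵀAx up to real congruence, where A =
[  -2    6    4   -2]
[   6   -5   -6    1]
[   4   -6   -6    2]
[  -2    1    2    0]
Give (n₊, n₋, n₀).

Answer: (2, 2, 0)

Derivation:
step 0: pivot -2 → sign −
step 1: pivot 13 → sign +
step 2: pivot -10/13 → sign −
step 3: pivot 1/5 → sign +
signature = (2, 2, 0)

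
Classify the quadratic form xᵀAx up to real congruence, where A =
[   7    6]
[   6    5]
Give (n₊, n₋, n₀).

step 0: pivot 7 → sign +
step 1: pivot -1/7 → sign −
signature = (1, 1, 0)

Answer: (1, 1, 0)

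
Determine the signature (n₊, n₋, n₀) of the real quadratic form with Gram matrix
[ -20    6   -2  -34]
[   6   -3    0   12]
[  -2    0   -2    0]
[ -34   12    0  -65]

Answer: (0, 4, 0)

Derivation:
step 0: pivot -20 → sign −
step 1: pivot -6/5 → sign −
step 2: pivot -3/2 → sign −
step 3: pivot -1/3 → sign −
signature = (0, 4, 0)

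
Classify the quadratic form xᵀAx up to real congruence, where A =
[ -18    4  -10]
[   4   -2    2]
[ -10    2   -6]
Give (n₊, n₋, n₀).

step 0: pivot -18 → sign −
step 1: pivot -10/9 → sign −
step 2: pivot -2/5 → sign −
signature = (0, 3, 0)

Answer: (0, 3, 0)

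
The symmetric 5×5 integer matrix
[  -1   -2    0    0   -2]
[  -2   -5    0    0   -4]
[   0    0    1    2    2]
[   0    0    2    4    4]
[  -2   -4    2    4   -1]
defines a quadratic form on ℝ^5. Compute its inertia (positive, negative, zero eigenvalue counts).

Answer: (1, 3, 1)

Derivation:
step 0: pivot -1 → sign −
step 1: pivot -1 → sign −
step 2: pivot 1 → sign +
step 3: pivot -1 → sign −
step 4: row/col 4 already zero → sign 0
signature = (1, 3, 1)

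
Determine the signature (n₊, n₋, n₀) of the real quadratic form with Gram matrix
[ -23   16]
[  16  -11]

step 0: pivot -23 → sign −
step 1: pivot 3/23 → sign +
signature = (1, 1, 0)

Answer: (1, 1, 0)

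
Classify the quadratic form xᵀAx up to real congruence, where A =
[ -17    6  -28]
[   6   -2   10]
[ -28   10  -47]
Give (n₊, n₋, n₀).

Answer: (1, 2, 0)

Derivation:
step 0: pivot -17 → sign −
step 1: pivot 2/17 → sign +
step 2: pivot -1 → sign −
signature = (1, 2, 0)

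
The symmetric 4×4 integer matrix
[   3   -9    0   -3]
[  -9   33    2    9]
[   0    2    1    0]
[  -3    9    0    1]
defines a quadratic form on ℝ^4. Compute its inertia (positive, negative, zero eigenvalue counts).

Answer: (3, 1, 0)

Derivation:
step 0: pivot 3 → sign +
step 1: pivot 6 → sign +
step 2: pivot 1/3 → sign +
step 3: pivot -2 → sign −
signature = (3, 1, 0)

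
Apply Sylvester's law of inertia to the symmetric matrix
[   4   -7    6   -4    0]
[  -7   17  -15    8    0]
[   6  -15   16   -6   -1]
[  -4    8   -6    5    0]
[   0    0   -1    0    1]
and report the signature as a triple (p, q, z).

Answer: (5, 0, 0)

Derivation:
step 0: pivot 4 → sign +
step 1: pivot 19/4 → sign +
step 2: pivot 52/19 → sign +
step 3: pivot 6/13 → sign +
step 4: pivot 3/8 → sign +
signature = (5, 0, 0)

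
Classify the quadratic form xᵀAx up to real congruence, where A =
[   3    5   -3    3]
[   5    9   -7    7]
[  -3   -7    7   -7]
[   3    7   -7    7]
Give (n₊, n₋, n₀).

Answer: (2, 1, 1)

Derivation:
step 0: pivot 3 → sign +
step 1: pivot 2/3 → sign +
step 2: pivot -2 → sign −
step 3: row/col 3 already zero → sign 0
signature = (2, 1, 1)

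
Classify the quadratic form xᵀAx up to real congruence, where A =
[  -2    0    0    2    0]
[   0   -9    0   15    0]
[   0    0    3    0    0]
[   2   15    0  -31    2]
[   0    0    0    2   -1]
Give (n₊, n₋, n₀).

Answer: (1, 3, 1)

Derivation:
step 0: pivot -2 → sign −
step 1: pivot -9 → sign −
step 2: pivot 3 → sign +
step 3: pivot -4 → sign −
step 4: row/col 4 already zero → sign 0
signature = (1, 3, 1)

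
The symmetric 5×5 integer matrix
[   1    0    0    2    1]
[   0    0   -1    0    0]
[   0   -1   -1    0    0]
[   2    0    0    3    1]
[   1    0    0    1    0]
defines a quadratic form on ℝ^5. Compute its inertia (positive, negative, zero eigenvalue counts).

step 0: pivot 1 → sign +
step 1: pivot -1 → sign −
step 2: pivot 1 → sign +
step 3: pivot -1 → sign −
step 4: row/col 4 already zero → sign 0
signature = (2, 2, 1)

Answer: (2, 2, 1)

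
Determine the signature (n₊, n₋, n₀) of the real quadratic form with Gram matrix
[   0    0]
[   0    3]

Answer: (1, 0, 1)

Derivation:
step 0: pivot 3 → sign +
step 1: row/col 1 already zero → sign 0
signature = (1, 0, 1)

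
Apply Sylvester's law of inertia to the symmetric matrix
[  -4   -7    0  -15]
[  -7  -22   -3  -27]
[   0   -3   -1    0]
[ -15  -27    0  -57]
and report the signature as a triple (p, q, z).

Answer: (0, 3, 1)

Derivation:
step 0: pivot -4 → sign −
step 1: pivot -39/4 → sign −
step 2: pivot -1/13 → sign −
step 3: row/col 3 already zero → sign 0
signature = (0, 3, 1)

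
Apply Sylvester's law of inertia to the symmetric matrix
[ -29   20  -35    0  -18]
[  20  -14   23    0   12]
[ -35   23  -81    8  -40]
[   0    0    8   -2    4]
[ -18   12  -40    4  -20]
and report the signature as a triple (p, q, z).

step 0: pivot -29 → sign −
step 1: pivot -6/29 → sign −
step 2: pivot -65/2 → sign −
step 3: pivot -2/65 → sign −
step 4: row/col 4 already zero → sign 0
signature = (0, 4, 1)

Answer: (0, 4, 1)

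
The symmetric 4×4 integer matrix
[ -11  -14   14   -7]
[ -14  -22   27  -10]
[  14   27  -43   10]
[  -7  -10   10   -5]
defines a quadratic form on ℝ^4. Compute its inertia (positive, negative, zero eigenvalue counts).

step 0: pivot -11 → sign −
step 1: pivot -46/11 → sign −
step 2: pivot -231/46 → sign −
step 3: pivot 6/77 → sign +
signature = (1, 3, 0)

Answer: (1, 3, 0)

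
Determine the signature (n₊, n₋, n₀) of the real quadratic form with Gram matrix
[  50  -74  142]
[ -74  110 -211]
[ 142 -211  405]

step 0: pivot 50 → sign +
step 1: pivot 12/25 → sign +
step 2: pivot 1/4 → sign +
signature = (3, 0, 0)

Answer: (3, 0, 0)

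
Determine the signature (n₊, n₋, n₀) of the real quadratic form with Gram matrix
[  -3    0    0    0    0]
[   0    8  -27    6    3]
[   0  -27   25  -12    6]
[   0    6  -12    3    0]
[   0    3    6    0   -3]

step 0: pivot -3 → sign −
step 1: pivot 8 → sign +
step 2: pivot -529/8 → sign −
step 3: pivot -249/529 → sign −
step 4: pivot -6/83 → sign −
signature = (1, 4, 0)

Answer: (1, 4, 0)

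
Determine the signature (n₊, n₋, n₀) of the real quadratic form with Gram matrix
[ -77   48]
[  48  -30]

step 0: pivot -77 → sign −
step 1: pivot -6/77 → sign −
signature = (0, 2, 0)

Answer: (0, 2, 0)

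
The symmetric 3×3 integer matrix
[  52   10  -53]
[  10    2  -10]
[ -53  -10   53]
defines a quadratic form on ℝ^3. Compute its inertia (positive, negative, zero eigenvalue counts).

step 0: pivot 52 → sign +
step 1: pivot 1/13 → sign +
step 2: pivot -3/2 → sign −
signature = (2, 1, 0)

Answer: (2, 1, 0)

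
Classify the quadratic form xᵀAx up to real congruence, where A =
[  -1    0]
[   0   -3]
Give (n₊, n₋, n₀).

step 0: pivot -1 → sign −
step 1: pivot -3 → sign −
signature = (0, 2, 0)

Answer: (0, 2, 0)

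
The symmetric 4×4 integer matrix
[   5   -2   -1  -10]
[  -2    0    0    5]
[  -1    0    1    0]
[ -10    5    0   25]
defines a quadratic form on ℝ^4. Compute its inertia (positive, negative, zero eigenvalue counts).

Answer: (2, 1, 1)

Derivation:
step 0: pivot 5 → sign +
step 1: pivot -4/5 → sign −
step 2: pivot 1 → sign +
step 3: row/col 3 already zero → sign 0
signature = (2, 1, 1)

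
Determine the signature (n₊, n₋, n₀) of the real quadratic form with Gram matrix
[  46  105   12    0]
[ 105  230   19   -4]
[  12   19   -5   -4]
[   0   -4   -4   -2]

Answer: (1, 3, 0)

Derivation:
step 0: pivot 46 → sign +
step 1: pivot -445/46 → sign −
step 2: pivot -379/445 → sign −
step 3: pivot -6/379 → sign −
signature = (1, 3, 0)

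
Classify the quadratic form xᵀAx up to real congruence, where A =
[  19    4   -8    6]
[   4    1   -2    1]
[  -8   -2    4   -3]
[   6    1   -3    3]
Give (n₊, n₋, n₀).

Answer: (3, 1, 0)

Derivation:
step 0: pivot 19 → sign +
step 1: pivot 3/19 → sign +
step 2: pivot 2/3 → sign +
step 3: pivot -3/2 → sign −
signature = (3, 1, 0)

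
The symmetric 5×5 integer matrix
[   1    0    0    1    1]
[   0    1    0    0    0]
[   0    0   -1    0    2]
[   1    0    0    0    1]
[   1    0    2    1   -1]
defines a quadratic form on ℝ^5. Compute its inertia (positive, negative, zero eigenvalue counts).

step 0: pivot 1 → sign +
step 1: pivot 1 → sign +
step 2: pivot -1 → sign −
step 3: pivot -1 → sign −
step 4: pivot 2 → sign +
signature = (3, 2, 0)

Answer: (3, 2, 0)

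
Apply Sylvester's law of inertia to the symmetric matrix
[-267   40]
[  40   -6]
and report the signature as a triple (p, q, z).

Answer: (0, 2, 0)

Derivation:
step 0: pivot -267 → sign −
step 1: pivot -2/267 → sign −
signature = (0, 2, 0)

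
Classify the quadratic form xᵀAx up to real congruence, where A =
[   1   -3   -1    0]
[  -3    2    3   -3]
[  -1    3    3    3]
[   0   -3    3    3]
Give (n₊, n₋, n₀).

step 0: pivot 1 → sign +
step 1: pivot -7 → sign −
step 2: pivot 2 → sign +
step 3: pivot -3/14 → sign −
signature = (2, 2, 0)

Answer: (2, 2, 0)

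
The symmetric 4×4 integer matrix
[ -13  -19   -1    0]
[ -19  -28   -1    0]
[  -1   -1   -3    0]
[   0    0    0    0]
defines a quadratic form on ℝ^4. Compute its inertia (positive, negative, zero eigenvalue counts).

step 0: pivot -13 → sign −
step 1: pivot -3/13 → sign −
step 2: pivot -2 → sign −
step 3: row/col 3 already zero → sign 0
signature = (0, 3, 1)

Answer: (0, 3, 1)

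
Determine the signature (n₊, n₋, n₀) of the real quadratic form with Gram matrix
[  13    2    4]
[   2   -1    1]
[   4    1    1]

Answer: (1, 2, 0)

Derivation:
step 0: pivot 13 → sign +
step 1: pivot -17/13 → sign −
step 2: pivot -2/17 → sign −
signature = (1, 2, 0)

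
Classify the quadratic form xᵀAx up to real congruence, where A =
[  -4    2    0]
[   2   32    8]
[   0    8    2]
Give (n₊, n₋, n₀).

Answer: (2, 1, 0)

Derivation:
step 0: pivot -4 → sign −
step 1: pivot 33 → sign +
step 2: pivot 2/33 → sign +
signature = (2, 1, 0)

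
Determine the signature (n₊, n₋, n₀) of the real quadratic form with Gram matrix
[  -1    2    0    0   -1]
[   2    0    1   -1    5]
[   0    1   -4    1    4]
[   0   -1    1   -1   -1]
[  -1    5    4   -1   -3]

step 0: pivot -1 → sign −
step 1: pivot 4 → sign +
step 2: pivot -17/4 → sign −
step 3: pivot -15/17 → sign −
step 4: pivot -6/5 → sign −
signature = (1, 4, 0)

Answer: (1, 4, 0)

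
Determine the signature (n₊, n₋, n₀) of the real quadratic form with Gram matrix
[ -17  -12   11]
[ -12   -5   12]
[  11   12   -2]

Answer: (1, 2, 0)

Derivation:
step 0: pivot -17 → sign −
step 1: pivot 59/17 → sign +
step 2: pivot -3/59 → sign −
signature = (1, 2, 0)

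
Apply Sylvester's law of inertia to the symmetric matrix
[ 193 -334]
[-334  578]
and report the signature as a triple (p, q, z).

Answer: (1, 1, 0)

Derivation:
step 0: pivot 193 → sign +
step 1: pivot -2/193 → sign −
signature = (1, 1, 0)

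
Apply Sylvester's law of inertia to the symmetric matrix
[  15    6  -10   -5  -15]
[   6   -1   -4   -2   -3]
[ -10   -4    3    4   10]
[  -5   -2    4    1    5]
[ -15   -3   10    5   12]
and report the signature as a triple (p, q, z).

step 0: pivot 15 → sign +
step 1: pivot -17/5 → sign −
step 2: pivot -11/3 → sign −
step 3: pivot -6/11 → sign −
step 4: pivot -6/17 → sign −
signature = (1, 4, 0)

Answer: (1, 4, 0)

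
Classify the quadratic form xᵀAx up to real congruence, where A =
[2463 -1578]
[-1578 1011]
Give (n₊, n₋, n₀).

step 0: pivot 2463 → sign +
step 1: pivot 3/821 → sign +
signature = (2, 0, 0)

Answer: (2, 0, 0)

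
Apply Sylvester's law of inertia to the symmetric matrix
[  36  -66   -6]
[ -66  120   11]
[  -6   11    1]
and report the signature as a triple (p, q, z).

step 0: pivot 36 → sign +
step 1: pivot -1 → sign −
step 2: row/col 2 already zero → sign 0
signature = (1, 1, 1)

Answer: (1, 1, 1)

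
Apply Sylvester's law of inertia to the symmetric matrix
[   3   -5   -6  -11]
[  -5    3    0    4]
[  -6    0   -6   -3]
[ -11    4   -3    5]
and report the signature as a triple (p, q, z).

step 0: pivot 3 → sign +
step 1: pivot -16/3 → sign −
step 2: pivot 3/4 → sign +
step 3: pivot -3/2 → sign −
signature = (2, 2, 0)

Answer: (2, 2, 0)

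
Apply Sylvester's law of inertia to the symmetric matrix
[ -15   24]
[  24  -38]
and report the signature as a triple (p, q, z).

Answer: (1, 1, 0)

Derivation:
step 0: pivot -15 → sign −
step 1: pivot 2/5 → sign +
signature = (1, 1, 0)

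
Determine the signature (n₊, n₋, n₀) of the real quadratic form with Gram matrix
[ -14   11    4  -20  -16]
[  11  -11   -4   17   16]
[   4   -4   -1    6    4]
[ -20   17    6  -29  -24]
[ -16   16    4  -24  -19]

Answer: (2, 3, 0)

Derivation:
step 0: pivot -14 → sign −
step 1: pivot -33/14 → sign −
step 2: pivot 5/11 → sign +
step 3: pivot 1/5 → sign +
step 4: pivot -3 → sign −
signature = (2, 3, 0)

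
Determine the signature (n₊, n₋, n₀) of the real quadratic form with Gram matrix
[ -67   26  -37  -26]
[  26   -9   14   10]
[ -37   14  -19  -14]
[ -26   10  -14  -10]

step 0: pivot -67 → sign −
step 1: pivot 73/67 → sign +
step 2: pivot 96/73 → sign +
step 3: row/col 3 already zero → sign 0
signature = (2, 1, 1)

Answer: (2, 1, 1)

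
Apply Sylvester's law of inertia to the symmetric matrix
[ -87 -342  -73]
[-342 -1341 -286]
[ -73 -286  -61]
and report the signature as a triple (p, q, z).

step 0: pivot -87 → sign −
step 1: pivot 99/29 → sign +
step 2: pivot -2/99 → sign −
signature = (1, 2, 0)

Answer: (1, 2, 0)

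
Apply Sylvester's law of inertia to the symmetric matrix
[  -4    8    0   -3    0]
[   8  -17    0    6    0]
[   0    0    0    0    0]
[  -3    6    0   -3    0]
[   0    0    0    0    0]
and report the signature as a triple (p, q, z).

step 0: pivot -4 → sign −
step 1: pivot -1 → sign −
step 2: pivot -3/4 → sign −
step 3: row/col 3 already zero → sign 0
step 4: row/col 4 already zero → sign 0
signature = (0, 3, 2)

Answer: (0, 3, 2)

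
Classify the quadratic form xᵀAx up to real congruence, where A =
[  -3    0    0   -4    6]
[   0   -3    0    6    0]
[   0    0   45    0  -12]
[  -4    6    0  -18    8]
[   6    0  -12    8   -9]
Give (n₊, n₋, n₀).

Answer: (1, 4, 0)

Derivation:
step 0: pivot -3 → sign −
step 1: pivot -3 → sign −
step 2: pivot 45 → sign +
step 3: pivot -2/3 → sign −
step 4: pivot -1/5 → sign −
signature = (1, 4, 0)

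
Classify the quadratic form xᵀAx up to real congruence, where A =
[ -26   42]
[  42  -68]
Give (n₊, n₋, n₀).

step 0: pivot -26 → sign −
step 1: pivot -2/13 → sign −
signature = (0, 2, 0)

Answer: (0, 2, 0)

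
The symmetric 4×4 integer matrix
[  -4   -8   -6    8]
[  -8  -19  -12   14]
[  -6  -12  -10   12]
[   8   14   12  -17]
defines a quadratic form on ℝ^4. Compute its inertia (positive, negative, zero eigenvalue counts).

Answer: (1, 3, 0)

Derivation:
step 0: pivot -4 → sign −
step 1: pivot -3 → sign −
step 2: pivot -1 → sign −
step 3: pivot 1/3 → sign +
signature = (1, 3, 0)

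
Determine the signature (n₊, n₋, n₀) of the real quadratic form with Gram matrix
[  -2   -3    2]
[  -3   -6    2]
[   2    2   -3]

Answer: (0, 3, 0)

Derivation:
step 0: pivot -2 → sign −
step 1: pivot -3/2 → sign −
step 2: pivot -1/3 → sign −
signature = (0, 3, 0)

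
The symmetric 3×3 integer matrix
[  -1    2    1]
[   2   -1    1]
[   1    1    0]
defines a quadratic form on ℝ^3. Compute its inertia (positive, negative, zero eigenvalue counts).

Answer: (1, 2, 0)

Derivation:
step 0: pivot -1 → sign −
step 1: pivot 3 → sign +
step 2: pivot -2 → sign −
signature = (1, 2, 0)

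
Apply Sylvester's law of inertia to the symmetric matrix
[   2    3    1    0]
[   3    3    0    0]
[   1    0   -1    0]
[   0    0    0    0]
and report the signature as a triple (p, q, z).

Answer: (1, 1, 2)

Derivation:
step 0: pivot 2 → sign +
step 1: pivot -3/2 → sign −
step 2: row/col 2 already zero → sign 0
step 3: row/col 3 already zero → sign 0
signature = (1, 1, 2)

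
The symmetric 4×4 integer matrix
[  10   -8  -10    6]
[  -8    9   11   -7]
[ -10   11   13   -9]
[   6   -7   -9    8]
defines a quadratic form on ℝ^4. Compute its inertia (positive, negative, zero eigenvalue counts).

Answer: (3, 1, 0)

Derivation:
step 0: pivot 10 → sign +
step 1: pivot 13/5 → sign +
step 2: pivot -6/13 → sign −
step 3: pivot 3 → sign +
signature = (3, 1, 0)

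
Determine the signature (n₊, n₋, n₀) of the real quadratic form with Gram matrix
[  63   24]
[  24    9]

Answer: (1, 1, 0)

Derivation:
step 0: pivot 63 → sign +
step 1: pivot -1/7 → sign −
signature = (1, 1, 0)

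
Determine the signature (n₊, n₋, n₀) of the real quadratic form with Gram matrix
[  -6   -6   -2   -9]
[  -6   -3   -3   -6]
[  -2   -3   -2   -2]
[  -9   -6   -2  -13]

step 0: pivot -6 → sign −
step 1: pivot 3 → sign +
step 2: pivot -5/3 → sign −
step 3: pivot -1/10 → sign −
signature = (1, 3, 0)

Answer: (1, 3, 0)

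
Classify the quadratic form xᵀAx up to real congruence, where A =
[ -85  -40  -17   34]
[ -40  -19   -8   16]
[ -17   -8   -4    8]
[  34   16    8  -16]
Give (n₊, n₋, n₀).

Answer: (0, 3, 1)

Derivation:
step 0: pivot -85 → sign −
step 1: pivot -3/17 → sign −
step 2: pivot -3/5 → sign −
step 3: row/col 3 already zero → sign 0
signature = (0, 3, 1)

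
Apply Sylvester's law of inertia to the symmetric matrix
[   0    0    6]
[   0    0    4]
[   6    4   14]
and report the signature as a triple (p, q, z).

Answer: (1, 1, 1)

Derivation:
step 0: pivot 14 → sign +
step 1: pivot -8/7 → sign −
step 2: row/col 2 already zero → sign 0
signature = (1, 1, 1)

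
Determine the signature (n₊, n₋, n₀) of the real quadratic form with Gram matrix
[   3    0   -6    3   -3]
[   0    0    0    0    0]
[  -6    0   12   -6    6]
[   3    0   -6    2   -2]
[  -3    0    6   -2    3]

step 0: pivot 3 → sign +
step 1: pivot -1 → sign −
step 2: pivot 1 → sign +
step 3: row/col 3 already zero → sign 0
step 4: row/col 4 already zero → sign 0
signature = (2, 1, 2)

Answer: (2, 1, 2)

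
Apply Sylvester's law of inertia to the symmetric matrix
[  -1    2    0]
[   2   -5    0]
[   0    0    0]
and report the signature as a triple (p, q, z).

Answer: (0, 2, 1)

Derivation:
step 0: pivot -1 → sign −
step 1: pivot -1 → sign −
step 2: row/col 2 already zero → sign 0
signature = (0, 2, 1)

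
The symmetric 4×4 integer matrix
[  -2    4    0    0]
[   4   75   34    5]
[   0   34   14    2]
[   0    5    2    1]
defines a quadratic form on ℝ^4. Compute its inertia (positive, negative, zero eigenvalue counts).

Answer: (3, 1, 0)

Derivation:
step 0: pivot -2 → sign −
step 1: pivot 83 → sign +
step 2: pivot 6/83 → sign +
step 3: pivot 2/3 → sign +
signature = (3, 1, 0)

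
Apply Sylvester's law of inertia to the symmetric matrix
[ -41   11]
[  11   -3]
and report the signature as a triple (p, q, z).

Answer: (0, 2, 0)

Derivation:
step 0: pivot -41 → sign −
step 1: pivot -2/41 → sign −
signature = (0, 2, 0)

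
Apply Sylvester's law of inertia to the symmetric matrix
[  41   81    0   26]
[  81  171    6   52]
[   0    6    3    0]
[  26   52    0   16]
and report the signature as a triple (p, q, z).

step 0: pivot 41 → sign +
step 1: pivot 450/41 → sign +
step 2: pivot -7/25 → sign −
step 3: pivot -2/21 → sign −
signature = (2, 2, 0)

Answer: (2, 2, 0)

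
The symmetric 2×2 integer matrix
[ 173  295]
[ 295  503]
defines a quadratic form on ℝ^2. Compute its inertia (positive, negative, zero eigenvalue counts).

step 0: pivot 173 → sign +
step 1: pivot -6/173 → sign −
signature = (1, 1, 0)

Answer: (1, 1, 0)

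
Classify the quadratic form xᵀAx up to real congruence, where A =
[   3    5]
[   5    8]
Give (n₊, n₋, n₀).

step 0: pivot 3 → sign +
step 1: pivot -1/3 → sign −
signature = (1, 1, 0)

Answer: (1, 1, 0)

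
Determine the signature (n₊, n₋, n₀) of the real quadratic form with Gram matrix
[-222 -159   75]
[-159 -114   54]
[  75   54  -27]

step 0: pivot -222 → sign −
step 1: pivot -9/74 → sign −
step 2: pivot -1 → sign −
signature = (0, 3, 0)

Answer: (0, 3, 0)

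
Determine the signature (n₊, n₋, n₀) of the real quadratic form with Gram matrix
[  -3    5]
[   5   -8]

step 0: pivot -3 → sign −
step 1: pivot 1/3 → sign +
signature = (1, 1, 0)

Answer: (1, 1, 0)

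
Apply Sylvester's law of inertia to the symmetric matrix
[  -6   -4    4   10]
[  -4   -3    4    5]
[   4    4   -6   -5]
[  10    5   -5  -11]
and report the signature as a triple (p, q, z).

Answer: (2, 2, 0)

Derivation:
step 0: pivot -6 → sign −
step 1: pivot -1/3 → sign −
step 2: pivot 2 → sign +
step 3: pivot 3/2 → sign +
signature = (2, 2, 0)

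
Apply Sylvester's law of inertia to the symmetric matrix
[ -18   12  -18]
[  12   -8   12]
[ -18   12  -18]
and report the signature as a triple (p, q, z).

step 0: pivot -18 → sign −
step 1: row/col 1 already zero → sign 0
step 2: row/col 2 already zero → sign 0
signature = (0, 1, 2)

Answer: (0, 1, 2)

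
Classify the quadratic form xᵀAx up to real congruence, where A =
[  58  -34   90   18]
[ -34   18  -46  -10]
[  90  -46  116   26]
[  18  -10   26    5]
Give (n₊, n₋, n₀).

Answer: (1, 2, 1)

Derivation:
step 0: pivot 58 → sign +
step 1: pivot -56/29 → sign −
step 2: pivot -3/7 → sign −
step 3: row/col 3 already zero → sign 0
signature = (1, 2, 1)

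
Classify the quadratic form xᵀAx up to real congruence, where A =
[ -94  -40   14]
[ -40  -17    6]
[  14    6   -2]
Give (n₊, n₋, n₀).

Answer: (1, 1, 1)

Derivation:
step 0: pivot -94 → sign −
step 1: pivot 1/47 → sign +
step 2: row/col 2 already zero → sign 0
signature = (1, 1, 1)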